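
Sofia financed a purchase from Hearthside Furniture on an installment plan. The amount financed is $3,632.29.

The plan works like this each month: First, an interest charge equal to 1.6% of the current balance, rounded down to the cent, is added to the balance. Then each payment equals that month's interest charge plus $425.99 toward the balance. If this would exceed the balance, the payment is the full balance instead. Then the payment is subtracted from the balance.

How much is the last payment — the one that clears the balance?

Month 1: opening $3,632.29; interest $58.11 → $3,690.40; payment $484.10; balance $3,206.30
Month 2: opening $3,206.30; interest $51.30 → $3,257.60; payment $477.29; balance $2,780.31
Month 3: opening $2,780.31; interest $44.48 → $2,824.79; payment $470.47; balance $2,354.32
Month 4: opening $2,354.32; interest $37.66 → $2,391.98; payment $463.65; balance $1,928.33
Month 5: opening $1,928.33; interest $30.85 → $1,959.18; payment $456.84; balance $1,502.34
Month 6: opening $1,502.34; interest $24.03 → $1,526.37; payment $450.02; balance $1,076.35
Month 7: opening $1,076.35; interest $17.22 → $1,093.57; payment $443.21; balance $650.36
Month 8: opening $650.36; interest $10.40 → $660.76; payment $436.39; balance $224.37
Month 9: opening $224.37; interest $3.58 → $227.95; payment $227.95; balance $0.00

$227.95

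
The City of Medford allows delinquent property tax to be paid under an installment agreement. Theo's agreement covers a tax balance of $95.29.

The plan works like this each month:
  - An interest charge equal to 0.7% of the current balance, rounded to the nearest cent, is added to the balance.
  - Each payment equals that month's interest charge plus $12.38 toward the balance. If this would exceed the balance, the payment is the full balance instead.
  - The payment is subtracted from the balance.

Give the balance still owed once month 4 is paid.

$45.77

Month 1: $95.29 +$0.67 interest = $95.96; pay $13.05 → $82.91
Month 2: $82.91 +$0.58 interest = $83.49; pay $12.96 → $70.53
Month 3: $70.53 +$0.49 interest = $71.02; pay $12.87 → $58.15
Month 4: $58.15 +$0.41 interest = $58.56; pay $12.79 → $45.77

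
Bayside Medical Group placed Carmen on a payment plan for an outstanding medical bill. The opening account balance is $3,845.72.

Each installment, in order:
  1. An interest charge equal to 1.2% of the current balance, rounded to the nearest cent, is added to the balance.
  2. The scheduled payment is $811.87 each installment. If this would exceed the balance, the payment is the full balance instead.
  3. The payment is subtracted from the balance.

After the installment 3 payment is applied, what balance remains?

Installment 1: opening $3,845.72; interest $46.15 → $3,891.87; payment $811.87; balance $3,080.00
Installment 2: opening $3,080.00; interest $36.96 → $3,116.96; payment $811.87; balance $2,305.09
Installment 3: opening $2,305.09; interest $27.66 → $2,332.75; payment $811.87; balance $1,520.88

$1,520.88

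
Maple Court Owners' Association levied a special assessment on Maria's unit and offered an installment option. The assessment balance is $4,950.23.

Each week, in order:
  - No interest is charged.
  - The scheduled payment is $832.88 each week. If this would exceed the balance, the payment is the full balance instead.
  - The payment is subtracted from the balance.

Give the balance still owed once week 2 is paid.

$3,284.47

Week 1: $4,950.23 − $832.88 → $4,117.35
Week 2: $4,117.35 − $832.88 → $3,284.47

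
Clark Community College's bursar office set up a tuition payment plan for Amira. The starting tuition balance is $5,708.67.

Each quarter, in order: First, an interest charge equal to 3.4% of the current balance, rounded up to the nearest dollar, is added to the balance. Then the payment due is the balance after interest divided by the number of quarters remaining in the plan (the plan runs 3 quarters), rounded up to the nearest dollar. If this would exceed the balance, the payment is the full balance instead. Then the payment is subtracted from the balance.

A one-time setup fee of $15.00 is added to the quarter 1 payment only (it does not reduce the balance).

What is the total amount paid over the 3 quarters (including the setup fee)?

$6,122.67

Quarter 1: $5,708.67 +$195.00 interest = $5,903.67; pay $1,968.00 (+ $15.00 fee) → $3,935.67
Quarter 2: $3,935.67 +$134.00 interest = $4,069.67; pay $2,035.00 → $2,034.67
Quarter 3: $2,034.67 +$70.00 interest = $2,104.67; pay $2,104.67 → $0.00
Total paid: $6,122.67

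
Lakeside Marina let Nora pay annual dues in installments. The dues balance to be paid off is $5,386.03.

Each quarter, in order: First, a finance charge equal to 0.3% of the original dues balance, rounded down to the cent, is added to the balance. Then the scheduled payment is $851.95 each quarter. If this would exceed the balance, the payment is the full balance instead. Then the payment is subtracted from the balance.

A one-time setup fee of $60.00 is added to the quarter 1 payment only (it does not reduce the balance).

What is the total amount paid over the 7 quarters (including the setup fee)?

# | Opening | Interest | Payment | Fee | End bal
1 | $5,386.03 | $16.15 | $851.95 | $60.00 | $4,550.23
2 | $4,550.23 | $16.15 | $851.95 | — | $3,714.43
3 | $3,714.43 | $16.15 | $851.95 | — | $2,878.63
4 | $2,878.63 | $16.15 | $851.95 | — | $2,042.83
5 | $2,042.83 | $16.15 | $851.95 | — | $1,207.03
6 | $1,207.03 | $16.15 | $851.95 | — | $371.23
7 | $371.23 | $16.15 | $387.38 | — | $0.00
Total paid: $5,559.08

$5,559.08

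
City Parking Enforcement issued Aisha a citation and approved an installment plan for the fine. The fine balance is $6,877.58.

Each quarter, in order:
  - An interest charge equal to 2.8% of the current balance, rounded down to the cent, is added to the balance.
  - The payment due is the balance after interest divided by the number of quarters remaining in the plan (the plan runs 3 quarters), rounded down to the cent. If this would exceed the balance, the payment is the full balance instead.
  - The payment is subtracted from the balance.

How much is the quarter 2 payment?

Quarter 1: $6,877.58 +$192.57 interest = $7,070.15; pay $2,356.71 → $4,713.44
Quarter 2: $4,713.44 +$131.97 interest = $4,845.41; pay $2,422.70 → $2,422.71

$2,422.70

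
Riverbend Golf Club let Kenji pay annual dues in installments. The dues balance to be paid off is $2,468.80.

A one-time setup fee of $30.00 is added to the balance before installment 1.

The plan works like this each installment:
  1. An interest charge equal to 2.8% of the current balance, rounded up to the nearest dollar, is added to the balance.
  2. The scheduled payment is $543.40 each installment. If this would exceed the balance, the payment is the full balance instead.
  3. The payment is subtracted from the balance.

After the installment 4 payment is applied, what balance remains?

Installment 1: opening $2,498.80; interest $70.00 → $2,568.80; payment $543.40; balance $2,025.40
Installment 2: opening $2,025.40; interest $57.00 → $2,082.40; payment $543.40; balance $1,539.00
Installment 3: opening $1,539.00; interest $44.00 → $1,583.00; payment $543.40; balance $1,039.60
Installment 4: opening $1,039.60; interest $30.00 → $1,069.60; payment $543.40; balance $526.20

$526.20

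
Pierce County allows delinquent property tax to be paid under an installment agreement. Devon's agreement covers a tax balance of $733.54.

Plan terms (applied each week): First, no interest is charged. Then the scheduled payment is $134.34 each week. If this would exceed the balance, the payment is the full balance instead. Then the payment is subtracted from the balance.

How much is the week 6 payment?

# | Opening | Payment | End bal
1 | $733.54 | $134.34 | $599.20
2 | $599.20 | $134.34 | $464.86
3 | $464.86 | $134.34 | $330.52
4 | $330.52 | $134.34 | $196.18
5 | $196.18 | $134.34 | $61.84
6 | $61.84 | $61.84 | $0.00

$61.84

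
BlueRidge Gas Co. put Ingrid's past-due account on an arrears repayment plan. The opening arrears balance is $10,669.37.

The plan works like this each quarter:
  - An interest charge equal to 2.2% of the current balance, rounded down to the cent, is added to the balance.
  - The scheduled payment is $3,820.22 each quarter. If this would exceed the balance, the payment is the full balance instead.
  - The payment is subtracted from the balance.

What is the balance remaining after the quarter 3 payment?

$0.00

Quarter 1: opening $10,669.37; interest $234.72 → $10,904.09; payment $3,820.22; balance $7,083.87
Quarter 2: opening $7,083.87; interest $155.84 → $7,239.71; payment $3,820.22; balance $3,419.49
Quarter 3: opening $3,419.49; interest $75.22 → $3,494.71; payment $3,494.71; balance $0.00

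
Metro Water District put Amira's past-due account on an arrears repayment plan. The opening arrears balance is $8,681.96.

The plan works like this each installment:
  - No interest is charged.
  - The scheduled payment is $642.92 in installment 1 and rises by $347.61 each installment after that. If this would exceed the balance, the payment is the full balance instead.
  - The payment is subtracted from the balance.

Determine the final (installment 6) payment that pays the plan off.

Installment 1: opening $8,681.96; payment $642.92; balance $8,039.04
Installment 2: opening $8,039.04; payment $990.53; balance $7,048.51
Installment 3: opening $7,048.51; payment $1,338.14; balance $5,710.37
Installment 4: opening $5,710.37; payment $1,685.75; balance $4,024.62
Installment 5: opening $4,024.62; payment $2,033.36; balance $1,991.26
Installment 6: opening $1,991.26; payment $1,991.26; balance $0.00

$1,991.26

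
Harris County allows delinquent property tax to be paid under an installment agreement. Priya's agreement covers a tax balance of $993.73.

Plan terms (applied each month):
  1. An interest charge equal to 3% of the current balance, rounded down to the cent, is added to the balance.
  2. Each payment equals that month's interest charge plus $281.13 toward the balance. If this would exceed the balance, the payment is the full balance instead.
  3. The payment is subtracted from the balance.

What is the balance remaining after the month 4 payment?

$0.00

Month 1: opening $993.73; interest $29.81 → $1,023.54; payment $310.94; balance $712.60
Month 2: opening $712.60; interest $21.37 → $733.97; payment $302.50; balance $431.47
Month 3: opening $431.47; interest $12.94 → $444.41; payment $294.07; balance $150.34
Month 4: opening $150.34; interest $4.51 → $154.85; payment $154.85; balance $0.00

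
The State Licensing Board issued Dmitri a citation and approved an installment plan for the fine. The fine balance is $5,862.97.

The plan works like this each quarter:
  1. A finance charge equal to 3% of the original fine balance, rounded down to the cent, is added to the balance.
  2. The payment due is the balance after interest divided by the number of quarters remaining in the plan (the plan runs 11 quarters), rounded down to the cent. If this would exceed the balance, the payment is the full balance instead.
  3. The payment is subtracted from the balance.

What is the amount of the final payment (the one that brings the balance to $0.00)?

Quarter 1: opening $5,862.97; interest $175.88 → $6,038.85; payment $548.98; balance $5,489.87
Quarter 2: opening $5,489.87; interest $175.88 → $5,665.75; payment $566.57; balance $5,099.18
Quarter 3: opening $5,099.18; interest $175.88 → $5,275.06; payment $586.11; balance $4,688.95
Quarter 4: opening $4,688.95; interest $175.88 → $4,864.83; payment $608.10; balance $4,256.73
Quarter 5: opening $4,256.73; interest $175.88 → $4,432.61; payment $633.23; balance $3,799.38
Quarter 6: opening $3,799.38; interest $175.88 → $3,975.26; payment $662.54; balance $3,312.72
Quarter 7: opening $3,312.72; interest $175.88 → $3,488.60; payment $697.72; balance $2,790.88
Quarter 8: opening $2,790.88; interest $175.88 → $2,966.76; payment $741.69; balance $2,225.07
Quarter 9: opening $2,225.07; interest $175.88 → $2,400.95; payment $800.31; balance $1,600.64
Quarter 10: opening $1,600.64; interest $175.88 → $1,776.52; payment $888.26; balance $888.26
Quarter 11: opening $888.26; interest $175.88 → $1,064.14; payment $1,064.14; balance $0.00

$1,064.14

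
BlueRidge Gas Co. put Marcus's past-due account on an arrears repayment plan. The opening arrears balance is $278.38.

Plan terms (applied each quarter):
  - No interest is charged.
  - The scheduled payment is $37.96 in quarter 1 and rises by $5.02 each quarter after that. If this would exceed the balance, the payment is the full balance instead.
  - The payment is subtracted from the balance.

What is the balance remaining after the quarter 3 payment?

Quarter 1: opening $278.38; payment $37.96; balance $240.42
Quarter 2: opening $240.42; payment $42.98; balance $197.44
Quarter 3: opening $197.44; payment $48.00; balance $149.44

$149.44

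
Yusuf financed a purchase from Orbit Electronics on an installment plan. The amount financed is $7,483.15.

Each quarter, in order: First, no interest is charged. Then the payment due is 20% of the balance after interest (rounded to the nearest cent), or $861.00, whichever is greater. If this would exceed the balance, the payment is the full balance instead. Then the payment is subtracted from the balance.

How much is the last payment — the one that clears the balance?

$387.38

Quarter 1: opening $7,483.15; payment $1,496.63; balance $5,986.52
Quarter 2: opening $5,986.52; payment $1,197.30; balance $4,789.22
Quarter 3: opening $4,789.22; payment $957.84; balance $3,831.38
Quarter 4: opening $3,831.38; payment $861.00; balance $2,970.38
Quarter 5: opening $2,970.38; payment $861.00; balance $2,109.38
Quarter 6: opening $2,109.38; payment $861.00; balance $1,248.38
Quarter 7: opening $1,248.38; payment $861.00; balance $387.38
Quarter 8: opening $387.38; payment $387.38; balance $0.00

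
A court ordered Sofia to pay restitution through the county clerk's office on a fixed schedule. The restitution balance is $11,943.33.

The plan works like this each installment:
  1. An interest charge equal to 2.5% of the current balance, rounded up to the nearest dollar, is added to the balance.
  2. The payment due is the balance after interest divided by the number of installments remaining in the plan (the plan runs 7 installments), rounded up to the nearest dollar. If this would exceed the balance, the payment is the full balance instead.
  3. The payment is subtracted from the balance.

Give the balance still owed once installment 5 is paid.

$3,861.33

Installment 1: $11,943.33 +$299.00 interest = $12,242.33; pay $1,749.00 → $10,493.33
Installment 2: $10,493.33 +$263.00 interest = $10,756.33; pay $1,793.00 → $8,963.33
Installment 3: $8,963.33 +$225.00 interest = $9,188.33; pay $1,838.00 → $7,350.33
Installment 4: $7,350.33 +$184.00 interest = $7,534.33; pay $1,884.00 → $5,650.33
Installment 5: $5,650.33 +$142.00 interest = $5,792.33; pay $1,931.00 → $3,861.33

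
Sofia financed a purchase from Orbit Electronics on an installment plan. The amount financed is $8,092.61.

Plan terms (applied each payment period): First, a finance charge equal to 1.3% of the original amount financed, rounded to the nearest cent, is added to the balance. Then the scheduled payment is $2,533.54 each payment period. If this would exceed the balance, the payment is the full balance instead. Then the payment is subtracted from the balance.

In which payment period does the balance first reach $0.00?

4

Payment period 1: opening $8,092.61; interest $105.20 → $8,197.81; payment $2,533.54; balance $5,664.27
Payment period 2: opening $5,664.27; interest $105.20 → $5,769.47; payment $2,533.54; balance $3,235.93
Payment period 3: opening $3,235.93; interest $105.20 → $3,341.13; payment $2,533.54; balance $807.59
Payment period 4: opening $807.59; interest $105.20 → $912.79; payment $912.79; balance $0.00
Balance reaches $0.00 in payment period 4.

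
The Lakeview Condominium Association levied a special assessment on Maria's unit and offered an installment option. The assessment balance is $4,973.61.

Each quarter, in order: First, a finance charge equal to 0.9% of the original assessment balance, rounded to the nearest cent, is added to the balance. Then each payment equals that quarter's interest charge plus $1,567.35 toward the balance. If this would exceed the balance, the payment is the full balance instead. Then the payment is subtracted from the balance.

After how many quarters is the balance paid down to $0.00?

Quarter 1: opening $4,973.61; interest $44.76 → $5,018.37; payment $1,612.11; balance $3,406.26
Quarter 2: opening $3,406.26; interest $44.76 → $3,451.02; payment $1,612.11; balance $1,838.91
Quarter 3: opening $1,838.91; interest $44.76 → $1,883.67; payment $1,612.11; balance $271.56
Quarter 4: opening $271.56; interest $44.76 → $316.32; payment $316.32; balance $0.00
Balance reaches $0.00 in quarter 4.

4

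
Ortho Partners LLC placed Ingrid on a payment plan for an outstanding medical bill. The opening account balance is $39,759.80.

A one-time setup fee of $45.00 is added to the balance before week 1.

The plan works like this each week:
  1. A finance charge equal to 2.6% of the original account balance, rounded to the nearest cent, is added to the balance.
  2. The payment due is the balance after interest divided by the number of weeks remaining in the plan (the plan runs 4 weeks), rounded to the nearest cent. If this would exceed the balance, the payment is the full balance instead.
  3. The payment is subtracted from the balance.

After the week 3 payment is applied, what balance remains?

# | Opening | Interest | Payment | End bal
1 | $39,804.80 | $1,033.75 | $10,209.64 | $30,628.91
2 | $30,628.91 | $1,033.75 | $10,554.22 | $21,108.44
3 | $21,108.44 | $1,033.75 | $11,071.10 | $11,071.09

$11,071.09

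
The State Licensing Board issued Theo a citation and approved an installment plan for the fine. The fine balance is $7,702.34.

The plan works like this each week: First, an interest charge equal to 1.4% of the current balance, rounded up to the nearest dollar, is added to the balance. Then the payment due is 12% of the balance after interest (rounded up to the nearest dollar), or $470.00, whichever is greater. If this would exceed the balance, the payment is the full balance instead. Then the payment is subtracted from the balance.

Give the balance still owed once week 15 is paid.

$0.00

# | Opening | Interest | Payment | End bal
1 | $7,702.34 | $108.00 | $938.00 | $6,872.34
2 | $6,872.34 | $97.00 | $837.00 | $6,132.34
3 | $6,132.34 | $86.00 | $747.00 | $5,471.34
4 | $5,471.34 | $77.00 | $666.00 | $4,882.34
5 | $4,882.34 | $69.00 | $595.00 | $4,356.34
6 | $4,356.34 | $61.00 | $531.00 | $3,886.34
7 | $3,886.34 | $55.00 | $473.00 | $3,468.34
8 | $3,468.34 | $49.00 | $470.00 | $3,047.34
9 | $3,047.34 | $43.00 | $470.00 | $2,620.34
10 | $2,620.34 | $37.00 | $470.00 | $2,187.34
11 | $2,187.34 | $31.00 | $470.00 | $1,748.34
12 | $1,748.34 | $25.00 | $470.00 | $1,303.34
13 | $1,303.34 | $19.00 | $470.00 | $852.34
14 | $852.34 | $12.00 | $470.00 | $394.34
15 | $394.34 | $6.00 | $400.34 | $0.00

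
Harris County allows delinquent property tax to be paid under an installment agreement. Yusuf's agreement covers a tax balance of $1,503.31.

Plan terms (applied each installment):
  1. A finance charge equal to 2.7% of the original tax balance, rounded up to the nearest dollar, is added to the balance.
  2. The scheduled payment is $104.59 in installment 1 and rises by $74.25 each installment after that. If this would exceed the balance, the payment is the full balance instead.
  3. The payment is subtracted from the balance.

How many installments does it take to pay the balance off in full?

Installment 1: $1,503.31 +$41.00 interest = $1,544.31; pay $104.59 → $1,439.72
Installment 2: $1,439.72 +$41.00 interest = $1,480.72; pay $178.84 → $1,301.88
Installment 3: $1,301.88 +$41.00 interest = $1,342.88; pay $253.09 → $1,089.79
Installment 4: $1,089.79 +$41.00 interest = $1,130.79; pay $327.34 → $803.45
Installment 5: $803.45 +$41.00 interest = $844.45; pay $401.59 → $442.86
Installment 6: $442.86 +$41.00 interest = $483.86; pay $475.84 → $8.02
Installment 7: $8.02 +$41.00 interest = $49.02; pay $49.02 → $0.00
Balance reaches $0.00 in installment 7.

7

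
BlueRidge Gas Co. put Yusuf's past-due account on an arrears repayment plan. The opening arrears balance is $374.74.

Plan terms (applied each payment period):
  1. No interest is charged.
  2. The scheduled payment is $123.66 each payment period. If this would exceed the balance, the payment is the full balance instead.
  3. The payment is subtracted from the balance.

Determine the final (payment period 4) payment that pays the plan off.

Payment period 1: $374.74 − $123.66 → $251.08
Payment period 2: $251.08 − $123.66 → $127.42
Payment period 3: $127.42 − $123.66 → $3.76
Payment period 4: $3.76 − $3.76 → $0.00

$3.76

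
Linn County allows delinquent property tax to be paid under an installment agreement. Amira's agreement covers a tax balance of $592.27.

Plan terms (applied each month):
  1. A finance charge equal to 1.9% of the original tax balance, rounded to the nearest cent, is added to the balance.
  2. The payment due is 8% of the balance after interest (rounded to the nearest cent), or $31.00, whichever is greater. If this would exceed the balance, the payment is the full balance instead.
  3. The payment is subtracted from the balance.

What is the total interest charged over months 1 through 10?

Month 1: opening $592.27; interest $11.25 → $603.52; payment $48.28; balance $555.24
Month 2: opening $555.24; interest $11.25 → $566.49; payment $45.32; balance $521.17
Month 3: opening $521.17; interest $11.25 → $532.42; payment $42.59; balance $489.83
Month 4: opening $489.83; interest $11.25 → $501.08; payment $40.09; balance $460.99
Month 5: opening $460.99; interest $11.25 → $472.24; payment $37.78; balance $434.46
Month 6: opening $434.46; interest $11.25 → $445.71; payment $35.66; balance $410.05
Month 7: opening $410.05; interest $11.25 → $421.30; payment $33.70; balance $387.60
Month 8: opening $387.60; interest $11.25 → $398.85; payment $31.91; balance $366.94
Month 9: opening $366.94; interest $11.25 → $378.19; payment $31.00; balance $347.19
Month 10: opening $347.19; interest $11.25 → $358.44; payment $31.00; balance $327.44
Total interest: $11.25 + $11.25 + $11.25 + $11.25 + $11.25 + $11.25 + $11.25 + $11.25 + $11.25 + $11.25 = $112.50

$112.50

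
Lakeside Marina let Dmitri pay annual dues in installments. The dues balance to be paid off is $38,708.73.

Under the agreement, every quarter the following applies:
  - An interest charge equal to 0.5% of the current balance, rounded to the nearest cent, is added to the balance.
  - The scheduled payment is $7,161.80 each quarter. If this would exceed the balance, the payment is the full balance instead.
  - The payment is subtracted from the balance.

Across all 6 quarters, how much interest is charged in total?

$635.15

# | Opening | Interest | Payment | End bal
1 | $38,708.73 | $193.54 | $7,161.80 | $31,740.47
2 | $31,740.47 | $158.70 | $7,161.80 | $24,737.37
3 | $24,737.37 | $123.69 | $7,161.80 | $17,699.26
4 | $17,699.26 | $88.50 | $7,161.80 | $10,625.96
5 | $10,625.96 | $53.13 | $7,161.80 | $3,517.29
6 | $3,517.29 | $17.59 | $3,534.88 | $0.00
Total interest: $193.54 + $158.70 + $123.69 + $88.50 + $53.13 + $17.59 = $635.15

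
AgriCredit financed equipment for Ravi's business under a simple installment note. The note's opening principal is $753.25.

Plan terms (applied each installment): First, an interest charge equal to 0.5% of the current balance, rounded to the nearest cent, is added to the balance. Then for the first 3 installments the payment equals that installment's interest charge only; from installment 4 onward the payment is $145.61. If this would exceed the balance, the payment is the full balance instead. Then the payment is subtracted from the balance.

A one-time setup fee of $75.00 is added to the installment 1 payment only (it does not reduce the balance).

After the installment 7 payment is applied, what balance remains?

$181.61

Installment 1: opening $753.25; interest $3.77 → $757.02; payment $3.77 (+ $75.00 fee); balance $753.25
Installment 2: opening $753.25; interest $3.77 → $757.02; payment $3.77; balance $753.25
Installment 3: opening $753.25; interest $3.77 → $757.02; payment $3.77; balance $753.25
Installment 4: opening $753.25; interest $3.77 → $757.02; payment $145.61; balance $611.41
Installment 5: opening $611.41; interest $3.06 → $614.47; payment $145.61; balance $468.86
Installment 6: opening $468.86; interest $2.34 → $471.20; payment $145.61; balance $325.59
Installment 7: opening $325.59; interest $1.63 → $327.22; payment $145.61; balance $181.61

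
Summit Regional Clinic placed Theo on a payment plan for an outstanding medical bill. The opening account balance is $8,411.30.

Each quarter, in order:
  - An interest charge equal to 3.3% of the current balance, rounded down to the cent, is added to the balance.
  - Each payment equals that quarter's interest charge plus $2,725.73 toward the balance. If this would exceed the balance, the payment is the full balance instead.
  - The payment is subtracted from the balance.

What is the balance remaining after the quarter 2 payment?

Quarter 1: $8,411.30 +$277.57 interest = $8,688.87; pay $3,003.30 → $5,685.57
Quarter 2: $5,685.57 +$187.62 interest = $5,873.19; pay $2,913.35 → $2,959.84

$2,959.84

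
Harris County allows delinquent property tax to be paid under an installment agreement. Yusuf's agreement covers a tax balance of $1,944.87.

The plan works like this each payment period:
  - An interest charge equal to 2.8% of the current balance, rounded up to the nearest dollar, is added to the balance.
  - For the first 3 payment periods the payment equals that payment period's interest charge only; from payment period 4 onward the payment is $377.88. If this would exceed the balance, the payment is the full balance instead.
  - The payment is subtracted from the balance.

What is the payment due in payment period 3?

# | Opening | Interest | Payment | End bal
1 | $1,944.87 | $55.00 | $55.00 | $1,944.87
2 | $1,944.87 | $55.00 | $55.00 | $1,944.87
3 | $1,944.87 | $55.00 | $55.00 | $1,944.87

$55.00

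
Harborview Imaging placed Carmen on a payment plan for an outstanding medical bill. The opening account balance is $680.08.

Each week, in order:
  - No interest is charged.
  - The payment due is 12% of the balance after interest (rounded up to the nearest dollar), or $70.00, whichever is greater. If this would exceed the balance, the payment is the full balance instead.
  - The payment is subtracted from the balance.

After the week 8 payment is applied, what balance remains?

$106.08

Week 1: opening $680.08; payment $82.00; balance $598.08
Week 2: opening $598.08; payment $72.00; balance $526.08
Week 3: opening $526.08; payment $70.00; balance $456.08
Week 4: opening $456.08; payment $70.00; balance $386.08
Week 5: opening $386.08; payment $70.00; balance $316.08
Week 6: opening $316.08; payment $70.00; balance $246.08
Week 7: opening $246.08; payment $70.00; balance $176.08
Week 8: opening $176.08; payment $70.00; balance $106.08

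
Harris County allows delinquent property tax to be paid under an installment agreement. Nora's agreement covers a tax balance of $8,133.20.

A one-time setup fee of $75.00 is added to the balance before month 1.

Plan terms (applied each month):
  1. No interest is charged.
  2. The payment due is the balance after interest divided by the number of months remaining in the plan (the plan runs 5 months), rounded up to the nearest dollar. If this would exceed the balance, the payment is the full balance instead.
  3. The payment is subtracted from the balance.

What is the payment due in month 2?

Month 1: $8,208.20 − $1,642.00 → $6,566.20
Month 2: $6,566.20 − $1,642.00 → $4,924.20

$1,642.00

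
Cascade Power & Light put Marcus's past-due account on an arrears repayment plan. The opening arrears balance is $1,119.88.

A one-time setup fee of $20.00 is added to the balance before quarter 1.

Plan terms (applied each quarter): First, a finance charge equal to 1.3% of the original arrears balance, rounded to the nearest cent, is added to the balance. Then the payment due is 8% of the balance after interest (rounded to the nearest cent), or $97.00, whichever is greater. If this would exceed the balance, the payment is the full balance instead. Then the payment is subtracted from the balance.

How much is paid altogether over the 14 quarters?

$1,343.72

Quarter 1: opening $1,139.88; interest $14.56 → $1,154.44; payment $97.00; balance $1,057.44
Quarter 2: opening $1,057.44; interest $14.56 → $1,072.00; payment $97.00; balance $975.00
Quarter 3: opening $975.00; interest $14.56 → $989.56; payment $97.00; balance $892.56
Quarter 4: opening $892.56; interest $14.56 → $907.12; payment $97.00; balance $810.12
Quarter 5: opening $810.12; interest $14.56 → $824.68; payment $97.00; balance $727.68
Quarter 6: opening $727.68; interest $14.56 → $742.24; payment $97.00; balance $645.24
Quarter 7: opening $645.24; interest $14.56 → $659.80; payment $97.00; balance $562.80
Quarter 8: opening $562.80; interest $14.56 → $577.36; payment $97.00; balance $480.36
Quarter 9: opening $480.36; interest $14.56 → $494.92; payment $97.00; balance $397.92
Quarter 10: opening $397.92; interest $14.56 → $412.48; payment $97.00; balance $315.48
Quarter 11: opening $315.48; interest $14.56 → $330.04; payment $97.00; balance $233.04
Quarter 12: opening $233.04; interest $14.56 → $247.60; payment $97.00; balance $150.60
Quarter 13: opening $150.60; interest $14.56 → $165.16; payment $97.00; balance $68.16
Quarter 14: opening $68.16; interest $14.56 → $82.72; payment $82.72; balance $0.00
Total paid: $1,343.72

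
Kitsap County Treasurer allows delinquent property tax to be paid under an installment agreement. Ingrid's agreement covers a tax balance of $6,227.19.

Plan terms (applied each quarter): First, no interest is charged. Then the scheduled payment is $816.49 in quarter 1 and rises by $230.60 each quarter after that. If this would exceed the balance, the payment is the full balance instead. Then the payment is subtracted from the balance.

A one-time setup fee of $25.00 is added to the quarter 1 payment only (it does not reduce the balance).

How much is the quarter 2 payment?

# | Opening | Payment | Fee | End bal
1 | $6,227.19 | $816.49 | $25.00 | $5,410.70
2 | $5,410.70 | $1,047.09 | — | $4,363.61

$1,047.09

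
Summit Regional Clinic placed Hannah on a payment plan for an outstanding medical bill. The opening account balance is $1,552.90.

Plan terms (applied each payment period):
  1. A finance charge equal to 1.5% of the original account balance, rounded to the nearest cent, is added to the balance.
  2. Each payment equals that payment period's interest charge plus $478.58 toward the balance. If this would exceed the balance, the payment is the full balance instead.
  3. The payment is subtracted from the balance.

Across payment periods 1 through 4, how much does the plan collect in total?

$1,646.06

Payment period 1: opening $1,552.90; interest $23.29 → $1,576.19; payment $501.87; balance $1,074.32
Payment period 2: opening $1,074.32; interest $23.29 → $1,097.61; payment $501.87; balance $595.74
Payment period 3: opening $595.74; interest $23.29 → $619.03; payment $501.87; balance $117.16
Payment period 4: opening $117.16; interest $23.29 → $140.45; payment $140.45; balance $0.00
Total paid: $1,646.06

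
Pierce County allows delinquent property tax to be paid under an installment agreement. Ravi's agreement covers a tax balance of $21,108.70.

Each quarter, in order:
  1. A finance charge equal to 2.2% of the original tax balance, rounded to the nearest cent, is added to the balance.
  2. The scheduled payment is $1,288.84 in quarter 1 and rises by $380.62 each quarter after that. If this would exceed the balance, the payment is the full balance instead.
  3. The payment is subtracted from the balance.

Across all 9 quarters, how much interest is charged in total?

$4,179.51

Quarter 1: opening $21,108.70; interest $464.39 → $21,573.09; payment $1,288.84; balance $20,284.25
Quarter 2: opening $20,284.25; interest $464.39 → $20,748.64; payment $1,669.46; balance $19,079.18
Quarter 3: opening $19,079.18; interest $464.39 → $19,543.57; payment $2,050.08; balance $17,493.49
Quarter 4: opening $17,493.49; interest $464.39 → $17,957.88; payment $2,430.70; balance $15,527.18
Quarter 5: opening $15,527.18; interest $464.39 → $15,991.57; payment $2,811.32; balance $13,180.25
Quarter 6: opening $13,180.25; interest $464.39 → $13,644.64; payment $3,191.94; balance $10,452.70
Quarter 7: opening $10,452.70; interest $464.39 → $10,917.09; payment $3,572.56; balance $7,344.53
Quarter 8: opening $7,344.53; interest $464.39 → $7,808.92; payment $3,953.18; balance $3,855.74
Quarter 9: opening $3,855.74; interest $464.39 → $4,320.13; payment $4,320.13; balance $0.00
Total interest: $464.39 + $464.39 + $464.39 + $464.39 + $464.39 + $464.39 + $464.39 + $464.39 + $464.39 = $4,179.51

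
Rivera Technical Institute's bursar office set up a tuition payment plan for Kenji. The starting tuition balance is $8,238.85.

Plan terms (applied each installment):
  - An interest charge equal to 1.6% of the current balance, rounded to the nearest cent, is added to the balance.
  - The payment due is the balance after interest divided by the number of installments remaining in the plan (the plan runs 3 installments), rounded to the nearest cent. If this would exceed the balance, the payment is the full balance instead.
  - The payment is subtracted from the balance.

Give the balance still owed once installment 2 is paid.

$2,834.87

Installment 1: $8,238.85 +$131.82 interest = $8,370.67; pay $2,790.22 → $5,580.45
Installment 2: $5,580.45 +$89.29 interest = $5,669.74; pay $2,834.87 → $2,834.87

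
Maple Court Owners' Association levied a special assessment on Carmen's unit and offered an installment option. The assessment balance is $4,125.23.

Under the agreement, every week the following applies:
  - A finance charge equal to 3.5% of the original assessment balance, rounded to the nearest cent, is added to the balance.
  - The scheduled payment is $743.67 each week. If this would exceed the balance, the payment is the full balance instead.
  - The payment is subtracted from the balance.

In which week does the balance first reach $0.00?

7

# | Opening | Interest | Payment | End bal
1 | $4,125.23 | $144.38 | $743.67 | $3,525.94
2 | $3,525.94 | $144.38 | $743.67 | $2,926.65
3 | $2,926.65 | $144.38 | $743.67 | $2,327.36
4 | $2,327.36 | $144.38 | $743.67 | $1,728.07
5 | $1,728.07 | $144.38 | $743.67 | $1,128.78
6 | $1,128.78 | $144.38 | $743.67 | $529.49
7 | $529.49 | $144.38 | $673.87 | $0.00
Balance reaches $0.00 in week 7.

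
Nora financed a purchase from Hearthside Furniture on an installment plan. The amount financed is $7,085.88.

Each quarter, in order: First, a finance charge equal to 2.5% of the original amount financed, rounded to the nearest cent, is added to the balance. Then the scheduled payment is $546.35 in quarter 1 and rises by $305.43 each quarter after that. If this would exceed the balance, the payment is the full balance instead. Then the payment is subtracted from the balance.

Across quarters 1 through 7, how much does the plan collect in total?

$8,325.93

Quarter 1: $7,085.88 +$177.15 interest = $7,263.03; pay $546.35 → $6,716.68
Quarter 2: $6,716.68 +$177.15 interest = $6,893.83; pay $851.78 → $6,042.05
Quarter 3: $6,042.05 +$177.15 interest = $6,219.20; pay $1,157.21 → $5,061.99
Quarter 4: $5,061.99 +$177.15 interest = $5,239.14; pay $1,462.64 → $3,776.50
Quarter 5: $3,776.50 +$177.15 interest = $3,953.65; pay $1,768.07 → $2,185.58
Quarter 6: $2,185.58 +$177.15 interest = $2,362.73; pay $2,073.50 → $289.23
Quarter 7: $289.23 +$177.15 interest = $466.38; pay $466.38 → $0.00
Total paid: $8,325.93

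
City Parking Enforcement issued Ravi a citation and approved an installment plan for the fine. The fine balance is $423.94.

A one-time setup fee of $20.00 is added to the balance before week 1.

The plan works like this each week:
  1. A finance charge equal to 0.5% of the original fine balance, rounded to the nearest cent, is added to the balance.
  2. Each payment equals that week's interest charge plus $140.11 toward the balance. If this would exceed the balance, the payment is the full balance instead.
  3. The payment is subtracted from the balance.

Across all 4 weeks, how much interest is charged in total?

# | Opening | Interest | Payment | End bal
1 | $443.94 | $2.12 | $142.23 | $303.83
2 | $303.83 | $2.12 | $142.23 | $163.72
3 | $163.72 | $2.12 | $142.23 | $23.61
4 | $23.61 | $2.12 | $25.73 | $0.00
Total interest: $2.12 + $2.12 + $2.12 + $2.12 = $8.48

$8.48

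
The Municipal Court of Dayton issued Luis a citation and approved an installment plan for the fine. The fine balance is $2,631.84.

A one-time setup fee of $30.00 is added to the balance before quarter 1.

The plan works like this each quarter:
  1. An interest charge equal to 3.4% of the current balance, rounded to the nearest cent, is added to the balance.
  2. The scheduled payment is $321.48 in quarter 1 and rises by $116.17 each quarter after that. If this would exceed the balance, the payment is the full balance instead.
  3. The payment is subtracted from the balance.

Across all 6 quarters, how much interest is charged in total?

$338.70

Quarter 1: opening $2,661.84; interest $90.50 → $2,752.34; payment $321.48; balance $2,430.86
Quarter 2: opening $2,430.86; interest $82.65 → $2,513.51; payment $437.65; balance $2,075.86
Quarter 3: opening $2,075.86; interest $70.58 → $2,146.44; payment $553.82; balance $1,592.62
Quarter 4: opening $1,592.62; interest $54.15 → $1,646.77; payment $669.99; balance $976.78
Quarter 5: opening $976.78; interest $33.21 → $1,009.99; payment $786.16; balance $223.83
Quarter 6: opening $223.83; interest $7.61 → $231.44; payment $231.44; balance $0.00
Total interest: $90.50 + $82.65 + $70.58 + $54.15 + $33.21 + $7.61 = $338.70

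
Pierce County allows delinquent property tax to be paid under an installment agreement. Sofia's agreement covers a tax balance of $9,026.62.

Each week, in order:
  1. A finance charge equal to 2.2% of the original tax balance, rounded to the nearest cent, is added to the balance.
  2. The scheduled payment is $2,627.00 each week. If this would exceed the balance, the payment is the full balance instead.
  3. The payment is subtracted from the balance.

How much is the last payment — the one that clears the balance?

$1,939.98

Week 1: $9,026.62 +$198.59 interest = $9,225.21; pay $2,627.00 → $6,598.21
Week 2: $6,598.21 +$198.59 interest = $6,796.80; pay $2,627.00 → $4,169.80
Week 3: $4,169.80 +$198.59 interest = $4,368.39; pay $2,627.00 → $1,741.39
Week 4: $1,741.39 +$198.59 interest = $1,939.98; pay $1,939.98 → $0.00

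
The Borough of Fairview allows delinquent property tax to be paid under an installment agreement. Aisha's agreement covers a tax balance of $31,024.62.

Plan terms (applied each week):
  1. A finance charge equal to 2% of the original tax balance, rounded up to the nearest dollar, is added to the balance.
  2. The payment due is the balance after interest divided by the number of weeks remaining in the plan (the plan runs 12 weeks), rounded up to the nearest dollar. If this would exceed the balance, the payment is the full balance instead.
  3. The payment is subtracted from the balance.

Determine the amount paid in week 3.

# | Opening | Interest | Payment | End bal
1 | $31,024.62 | $621.00 | $2,638.00 | $29,007.62
2 | $29,007.62 | $621.00 | $2,694.00 | $26,934.62
3 | $26,934.62 | $621.00 | $2,756.00 | $24,799.62

$2,756.00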